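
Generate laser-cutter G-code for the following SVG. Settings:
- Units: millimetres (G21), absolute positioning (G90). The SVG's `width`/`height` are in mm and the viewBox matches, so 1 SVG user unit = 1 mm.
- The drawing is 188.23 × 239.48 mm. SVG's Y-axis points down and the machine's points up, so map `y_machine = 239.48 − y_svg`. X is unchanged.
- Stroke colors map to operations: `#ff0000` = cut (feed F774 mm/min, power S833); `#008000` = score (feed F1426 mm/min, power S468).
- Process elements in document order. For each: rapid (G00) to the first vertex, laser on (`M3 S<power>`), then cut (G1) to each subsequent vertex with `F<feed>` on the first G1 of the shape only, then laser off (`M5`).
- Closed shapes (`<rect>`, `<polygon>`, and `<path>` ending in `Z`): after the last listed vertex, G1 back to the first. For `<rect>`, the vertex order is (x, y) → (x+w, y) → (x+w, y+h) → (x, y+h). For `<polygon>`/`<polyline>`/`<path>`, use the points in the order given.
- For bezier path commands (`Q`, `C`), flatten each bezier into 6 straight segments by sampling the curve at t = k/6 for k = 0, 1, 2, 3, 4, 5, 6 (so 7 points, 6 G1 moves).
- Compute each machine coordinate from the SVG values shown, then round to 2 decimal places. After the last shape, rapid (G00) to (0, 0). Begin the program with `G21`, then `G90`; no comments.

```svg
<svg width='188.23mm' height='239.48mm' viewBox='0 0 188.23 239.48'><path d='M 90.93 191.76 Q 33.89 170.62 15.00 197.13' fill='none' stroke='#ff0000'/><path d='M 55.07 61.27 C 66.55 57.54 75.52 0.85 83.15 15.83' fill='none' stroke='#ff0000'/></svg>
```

Since the viewBox matches the mm dimensions, user units are millimetres directly. The only transform is the Y-flip y_m = 239.48 − y_svg.

Shape 1 is a quadratic bezier drawn with `<path>`. Its stroke #ff0000 means cut at S833, F774. After flipping Y the toolpath is (90.93,47.72) → (72.98,53.44) → (57.14,56.52) → (43.43,56.95) → (31.83,54.73) → (22.36,49.86) → (15.00,42.35).

Shape 2 is a cubic bezier drawn with `<path>`. Its stroke #ff0000 means cut at S833, F774. After flipping Y the toolpath is (55.07,178.21) → (60.61,183.91) → (65.76,194.98) → (70.55,207.95) → (75.03,219.36) → (79.22,225.74) → (83.15,223.65).

G21
G90
G00 X90.93 Y47.72
M3 S833
G1 X72.98 Y53.44 F774
G1 X57.14 Y56.52
G1 X43.43 Y56.95
G1 X31.83 Y54.73
G1 X22.36 Y49.86
G1 X15.00 Y42.35
M5
G00 X55.07 Y178.21
M3 S833
G1 X60.61 Y183.91 F774
G1 X65.76 Y194.98
G1 X70.55 Y207.95
G1 X75.03 Y219.36
G1 X79.22 Y225.74
G1 X83.15 Y223.65
M5
G00 X0.00 Y0.00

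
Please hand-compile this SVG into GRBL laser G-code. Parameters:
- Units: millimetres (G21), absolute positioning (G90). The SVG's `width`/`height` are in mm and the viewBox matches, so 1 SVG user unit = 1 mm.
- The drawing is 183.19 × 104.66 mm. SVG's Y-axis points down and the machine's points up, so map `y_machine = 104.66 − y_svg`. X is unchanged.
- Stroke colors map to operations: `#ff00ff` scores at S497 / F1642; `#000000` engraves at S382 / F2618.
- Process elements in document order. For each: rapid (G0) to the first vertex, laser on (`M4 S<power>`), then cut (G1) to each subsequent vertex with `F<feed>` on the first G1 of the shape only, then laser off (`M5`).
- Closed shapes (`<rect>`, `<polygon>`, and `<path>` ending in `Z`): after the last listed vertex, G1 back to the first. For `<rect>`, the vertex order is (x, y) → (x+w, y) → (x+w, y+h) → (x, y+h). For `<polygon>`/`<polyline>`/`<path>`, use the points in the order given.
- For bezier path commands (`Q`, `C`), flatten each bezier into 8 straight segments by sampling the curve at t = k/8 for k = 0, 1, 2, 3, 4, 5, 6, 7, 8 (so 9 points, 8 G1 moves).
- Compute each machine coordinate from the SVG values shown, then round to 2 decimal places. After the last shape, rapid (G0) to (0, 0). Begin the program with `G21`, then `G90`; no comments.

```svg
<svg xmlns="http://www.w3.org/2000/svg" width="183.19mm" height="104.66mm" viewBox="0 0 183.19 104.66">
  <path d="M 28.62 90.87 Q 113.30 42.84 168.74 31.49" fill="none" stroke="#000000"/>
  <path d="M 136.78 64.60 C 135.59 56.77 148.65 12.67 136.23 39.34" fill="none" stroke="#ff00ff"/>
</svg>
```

G21
G90
G0 X28.62 Y13.79
M4 S382
G1 X49.33 Y25.22 F2618
G1 X69.13 Y35.51
G1 X88.02 Y44.65
G1 X105.99 Y52.65
G1 X123.05 Y59.50
G1 X139.19 Y65.20
G1 X154.42 Y69.76
G1 X168.74 Y73.17
M5
G0 X136.78 Y40.06
M4 S497
G1 X136.92 Y44.49 F1642
G1 X137.94 Y51.06
G1 X139.36 Y58.53
G1 X140.72 Y65.63
G1 X141.55 Y71.11
G1 X141.39 Y73.73
G1 X139.77 Y72.21
G1 X136.23 Y65.32
M5
G0 X0.00 Y0.00

Since the viewBox matches the mm dimensions, user units are millimetres directly. The only transform is the Y-flip y_m = 104.66 − y_svg.

Shape 1 is a quadratic bezier drawn with `<path>`. Its stroke #000000 means engrave at S382, F2618. After flipping Y the toolpath is (28.62,13.79) → (49.33,25.22) → (69.13,35.51) → (88.02,44.65) → (105.99,52.65) → (123.05,59.50) → (139.19,65.20) → (154.42,69.76) → (168.74,73.17).

Shape 2 is a cubic bezier drawn with `<path>`. Its stroke #ff00ff means score at S497, F1642. After flipping Y the toolpath is (136.78,40.06) → (136.92,44.49) → (137.94,51.06) → (139.36,58.53) → (140.72,65.63) → (141.55,71.11) → (141.39,73.73) → (139.77,72.21) → (136.23,65.32).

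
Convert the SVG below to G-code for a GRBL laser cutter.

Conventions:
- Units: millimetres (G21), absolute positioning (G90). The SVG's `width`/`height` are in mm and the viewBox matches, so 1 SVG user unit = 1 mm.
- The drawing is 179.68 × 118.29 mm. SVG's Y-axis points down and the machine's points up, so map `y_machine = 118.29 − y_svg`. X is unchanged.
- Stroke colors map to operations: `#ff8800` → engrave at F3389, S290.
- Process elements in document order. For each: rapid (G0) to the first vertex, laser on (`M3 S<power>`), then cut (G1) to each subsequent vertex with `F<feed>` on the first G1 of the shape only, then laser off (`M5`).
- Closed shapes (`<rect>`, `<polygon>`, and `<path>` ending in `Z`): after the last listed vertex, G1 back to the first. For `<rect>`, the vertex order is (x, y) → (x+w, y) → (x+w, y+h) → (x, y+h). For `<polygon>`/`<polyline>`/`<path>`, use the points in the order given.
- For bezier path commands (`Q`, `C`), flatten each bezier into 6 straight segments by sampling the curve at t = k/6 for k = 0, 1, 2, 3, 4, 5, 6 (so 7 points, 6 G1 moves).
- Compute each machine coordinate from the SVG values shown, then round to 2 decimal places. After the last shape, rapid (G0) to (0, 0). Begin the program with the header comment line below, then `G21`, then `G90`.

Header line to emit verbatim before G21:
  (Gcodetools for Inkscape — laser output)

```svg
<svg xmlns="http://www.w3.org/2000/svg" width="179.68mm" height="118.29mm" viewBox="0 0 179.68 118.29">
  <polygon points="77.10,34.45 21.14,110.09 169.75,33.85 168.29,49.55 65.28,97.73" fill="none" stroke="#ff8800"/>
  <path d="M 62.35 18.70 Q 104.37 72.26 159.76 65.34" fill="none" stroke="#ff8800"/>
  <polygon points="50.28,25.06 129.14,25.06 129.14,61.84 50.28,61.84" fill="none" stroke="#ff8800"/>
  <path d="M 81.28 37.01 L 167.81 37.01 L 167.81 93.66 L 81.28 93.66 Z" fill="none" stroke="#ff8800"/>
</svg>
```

viewBox `0 0 179.68 118.29` with mm width/height → 1 unit = 1 mm. Flip: y_m = 118.29 − y_svg.

**Shape 1** — `<polygon>` closed polygon, stroke `#ff8800` → engrave (S290, F3389). Machine vertices: (77.10,83.84) → (21.14,8.20) → (169.75,84.44) → (168.29,68.74) → (65.28,20.56) → (77.10,83.84). Closed: final G1 returns to the first vertex.

**Shape 2** — `<path>` quadratic bezier, stroke `#ff8800` → engrave (S290, F3389). Control points (SVG): P0=(62.35,18.70), P1=(104.37,72.26), P2=(159.76,65.34); sampled at t=k/6. Machine vertices: (62.35,99.59) → (76.73,83.42) → (91.85,70.60) → (107.71,61.15) → (124.32,55.06) → (141.67,52.32) → (159.76,52.95). Open path.

**Shape 3** — `<polygon>` rectangle, stroke `#ff8800` → engrave (S290, F3389). Machine vertices: (50.28,93.23) → (129.14,93.23) → (129.14,56.45) → (50.28,56.45) → (50.28,93.23). Closed: final G1 returns to the first vertex.

**Shape 4** — `<path>` rectangle, stroke `#ff8800` → engrave (S290, F3389). Machine vertices: (81.28,81.28) → (167.81,81.28) → (167.81,24.63) → (81.28,24.63) → (81.28,81.28). Closed: final G1 returns to the first vertex.

(Gcodetools for Inkscape — laser output)
G21
G90
G0 X77.10 Y83.84
M3 S290
G1 X21.14 Y8.20 F3389
G1 X169.75 Y84.44
G1 X168.29 Y68.74
G1 X65.28 Y20.56
G1 X77.10 Y83.84
M5
G0 X62.35 Y99.59
M3 S290
G1 X76.73 Y83.42 F3389
G1 X91.85 Y70.60
G1 X107.71 Y61.15
G1 X124.32 Y55.06
G1 X141.67 Y52.32
G1 X159.76 Y52.95
M5
G0 X50.28 Y93.23
M3 S290
G1 X129.14 Y93.23 F3389
G1 X129.14 Y56.45
G1 X50.28 Y56.45
G1 X50.28 Y93.23
M5
G0 X81.28 Y81.28
M3 S290
G1 X167.81 Y81.28 F3389
G1 X167.81 Y24.63
G1 X81.28 Y24.63
G1 X81.28 Y81.28
M5
G0 X0.00 Y0.00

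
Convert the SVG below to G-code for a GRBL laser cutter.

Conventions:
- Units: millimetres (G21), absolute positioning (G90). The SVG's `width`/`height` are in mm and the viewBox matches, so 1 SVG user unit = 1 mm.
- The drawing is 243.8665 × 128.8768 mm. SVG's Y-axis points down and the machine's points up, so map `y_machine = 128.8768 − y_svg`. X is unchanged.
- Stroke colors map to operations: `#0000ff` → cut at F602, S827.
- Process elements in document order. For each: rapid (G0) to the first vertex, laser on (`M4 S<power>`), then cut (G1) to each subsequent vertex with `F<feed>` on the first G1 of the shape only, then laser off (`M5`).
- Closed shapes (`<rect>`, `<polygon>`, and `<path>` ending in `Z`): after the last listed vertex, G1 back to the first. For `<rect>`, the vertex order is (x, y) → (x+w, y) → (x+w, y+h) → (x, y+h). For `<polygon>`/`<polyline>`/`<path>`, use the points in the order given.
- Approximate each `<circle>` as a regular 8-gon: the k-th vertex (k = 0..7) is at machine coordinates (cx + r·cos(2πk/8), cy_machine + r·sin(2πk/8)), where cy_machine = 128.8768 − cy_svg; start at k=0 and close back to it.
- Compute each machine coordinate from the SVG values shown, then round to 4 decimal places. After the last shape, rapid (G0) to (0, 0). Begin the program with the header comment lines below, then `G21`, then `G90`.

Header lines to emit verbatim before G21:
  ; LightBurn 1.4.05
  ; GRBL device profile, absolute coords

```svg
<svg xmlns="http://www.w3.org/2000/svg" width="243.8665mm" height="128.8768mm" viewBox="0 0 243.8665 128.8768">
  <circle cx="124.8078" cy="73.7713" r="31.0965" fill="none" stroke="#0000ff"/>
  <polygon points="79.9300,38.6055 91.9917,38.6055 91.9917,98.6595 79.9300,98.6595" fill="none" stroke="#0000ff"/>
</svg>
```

; LightBurn 1.4.05
; GRBL device profile, absolute coords
G21
G90
G0 X155.9043 Y55.1055
M4 S827
G1 X146.7963 Y77.0940 F602
G1 X124.8078 Y86.2020
G1 X102.8193 Y77.0940
G1 X93.7113 Y55.1055
G1 X102.8193 Y33.1170
G1 X124.8078 Y24.0090
G1 X146.7963 Y33.1170
G1 X155.9043 Y55.1055
M5
G0 X79.9300 Y90.2713
M4 S827
G1 X91.9917 Y90.2713 F602
G1 X91.9917 Y30.2173
G1 X79.9300 Y30.2173
G1 X79.9300 Y90.2713
M5
G0 X0.0000 Y0.0000

viewBox `0 0 243.8665 128.8768` with mm width/height → 1 unit = 1 mm. Flip: y_m = 128.8768 − y_svg.

**Shape 1** — `<circle>` circle, stroke `#0000ff` → cut (S827, F602). Machine vertices: (155.9043,55.1055) → (146.7963,77.0940) → (124.8078,86.2020) → (102.8193,77.0940) → (93.7113,55.1055) → (102.8193,33.1170) → (124.8078,24.0090) → (146.7963,33.1170) → (155.9043,55.1055). Closed: final G1 returns to the first vertex.

**Shape 2** — `<polygon>` rectangle, stroke `#0000ff` → cut (S827, F602). Machine vertices: (79.9300,90.2713) → (91.9917,90.2713) → (91.9917,30.2173) → (79.9300,30.2173) → (79.9300,90.2713). Closed: final G1 returns to the first vertex.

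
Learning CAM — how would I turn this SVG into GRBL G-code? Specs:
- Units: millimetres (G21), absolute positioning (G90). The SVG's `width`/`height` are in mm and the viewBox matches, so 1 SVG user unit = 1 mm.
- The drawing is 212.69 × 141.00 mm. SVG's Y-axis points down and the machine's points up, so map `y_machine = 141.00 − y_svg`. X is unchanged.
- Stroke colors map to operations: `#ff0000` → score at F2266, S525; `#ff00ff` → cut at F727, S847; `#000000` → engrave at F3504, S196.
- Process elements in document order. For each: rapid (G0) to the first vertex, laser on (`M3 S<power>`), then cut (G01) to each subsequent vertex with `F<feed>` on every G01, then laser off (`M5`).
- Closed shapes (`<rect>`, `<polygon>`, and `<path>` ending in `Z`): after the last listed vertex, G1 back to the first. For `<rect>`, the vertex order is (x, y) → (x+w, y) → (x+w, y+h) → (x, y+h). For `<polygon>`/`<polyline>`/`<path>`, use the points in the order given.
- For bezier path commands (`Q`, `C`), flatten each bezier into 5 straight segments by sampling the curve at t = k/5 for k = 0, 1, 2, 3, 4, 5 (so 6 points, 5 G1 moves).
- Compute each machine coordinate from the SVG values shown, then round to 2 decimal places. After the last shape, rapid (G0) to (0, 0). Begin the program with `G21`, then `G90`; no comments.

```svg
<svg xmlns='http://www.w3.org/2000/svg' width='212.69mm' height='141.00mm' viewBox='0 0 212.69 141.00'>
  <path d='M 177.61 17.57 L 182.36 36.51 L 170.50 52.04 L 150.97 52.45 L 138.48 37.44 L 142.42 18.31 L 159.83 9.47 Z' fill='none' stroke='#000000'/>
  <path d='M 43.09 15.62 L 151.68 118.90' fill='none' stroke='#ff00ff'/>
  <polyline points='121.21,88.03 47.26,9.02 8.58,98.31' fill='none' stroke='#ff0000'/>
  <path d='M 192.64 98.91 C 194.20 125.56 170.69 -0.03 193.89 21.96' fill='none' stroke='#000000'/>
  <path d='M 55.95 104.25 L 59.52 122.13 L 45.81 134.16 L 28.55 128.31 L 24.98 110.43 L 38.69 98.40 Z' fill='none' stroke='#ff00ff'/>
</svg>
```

viewBox `0 0 212.69 141.00` with mm width/height → 1 unit = 1 mm. Flip: y_m = 141.00 − y_svg.

**Shape 1** — `<path>` regular polygon, stroke `#000000` → engrave (S196, F3504). Machine vertices: (177.61,123.43) → (182.36,104.49) → (170.50,88.96) → (150.97,88.55) → (138.48,103.56) → (142.42,122.69) → (159.83,131.53) → (177.61,123.43). Closed: final G1 returns to the first vertex.

**Shape 2** — `<path>` line segment, stroke `#ff00ff` → cut (S847, F727). Machine vertices: (43.09,125.38) → (151.68,22.10). Open path.

**Shape 3** — `<polyline>` open polyline, stroke `#ff0000` → score (S525, F2266). Machine vertices: (121.21,52.97) → (47.26,131.98) → (8.58,42.69). Open path.

**Shape 4** — `<path>` cubic bezier, stroke `#000000` → engrave (S196, F3504). Control points (SVG): P0=(192.64,98.91), P1=(194.20,125.56), P2=(170.69,-0.03), P3=(193.89,21.96); sampled at t=k/5. Machine vertices: (192.64,42.09) → (191.14,41.97) → (187.07,64.00) → (183.88,93.78) → (185.00,116.92) → (193.89,119.04). Open path.

**Shape 5** — `<path>` regular polygon, stroke `#ff00ff` → cut (S847, F727). Machine vertices: (55.95,36.75) → (59.52,18.87) → (45.81,6.84) → (28.55,12.69) → (24.98,30.57) → (38.69,42.60) → (55.95,36.75). Closed: final G1 returns to the first vertex.

G21
G90
G0 X177.61 Y123.43
M3 S196
G01 X182.36 Y104.49 F3504
G01 X170.50 Y88.96 F3504
G01 X150.97 Y88.55 F3504
G01 X138.48 Y103.56 F3504
G01 X142.42 Y122.69 F3504
G01 X159.83 Y131.53 F3504
G01 X177.61 Y123.43 F3504
M5
G0 X43.09 Y125.38
M3 S847
G01 X151.68 Y22.10 F727
M5
G0 X121.21 Y52.97
M3 S525
G01 X47.26 Y131.98 F2266
G01 X8.58 Y42.69 F2266
M5
G0 X192.64 Y42.09
M3 S196
G01 X191.14 Y41.97 F3504
G01 X187.07 Y64.00 F3504
G01 X183.88 Y93.78 F3504
G01 X185.00 Y116.92 F3504
G01 X193.89 Y119.04 F3504
M5
G0 X55.95 Y36.75
M3 S847
G01 X59.52 Y18.87 F727
G01 X45.81 Y6.84 F727
G01 X28.55 Y12.69 F727
G01 X24.98 Y30.57 F727
G01 X38.69 Y42.60 F727
G01 X55.95 Y36.75 F727
M5
G0 X0.00 Y0.00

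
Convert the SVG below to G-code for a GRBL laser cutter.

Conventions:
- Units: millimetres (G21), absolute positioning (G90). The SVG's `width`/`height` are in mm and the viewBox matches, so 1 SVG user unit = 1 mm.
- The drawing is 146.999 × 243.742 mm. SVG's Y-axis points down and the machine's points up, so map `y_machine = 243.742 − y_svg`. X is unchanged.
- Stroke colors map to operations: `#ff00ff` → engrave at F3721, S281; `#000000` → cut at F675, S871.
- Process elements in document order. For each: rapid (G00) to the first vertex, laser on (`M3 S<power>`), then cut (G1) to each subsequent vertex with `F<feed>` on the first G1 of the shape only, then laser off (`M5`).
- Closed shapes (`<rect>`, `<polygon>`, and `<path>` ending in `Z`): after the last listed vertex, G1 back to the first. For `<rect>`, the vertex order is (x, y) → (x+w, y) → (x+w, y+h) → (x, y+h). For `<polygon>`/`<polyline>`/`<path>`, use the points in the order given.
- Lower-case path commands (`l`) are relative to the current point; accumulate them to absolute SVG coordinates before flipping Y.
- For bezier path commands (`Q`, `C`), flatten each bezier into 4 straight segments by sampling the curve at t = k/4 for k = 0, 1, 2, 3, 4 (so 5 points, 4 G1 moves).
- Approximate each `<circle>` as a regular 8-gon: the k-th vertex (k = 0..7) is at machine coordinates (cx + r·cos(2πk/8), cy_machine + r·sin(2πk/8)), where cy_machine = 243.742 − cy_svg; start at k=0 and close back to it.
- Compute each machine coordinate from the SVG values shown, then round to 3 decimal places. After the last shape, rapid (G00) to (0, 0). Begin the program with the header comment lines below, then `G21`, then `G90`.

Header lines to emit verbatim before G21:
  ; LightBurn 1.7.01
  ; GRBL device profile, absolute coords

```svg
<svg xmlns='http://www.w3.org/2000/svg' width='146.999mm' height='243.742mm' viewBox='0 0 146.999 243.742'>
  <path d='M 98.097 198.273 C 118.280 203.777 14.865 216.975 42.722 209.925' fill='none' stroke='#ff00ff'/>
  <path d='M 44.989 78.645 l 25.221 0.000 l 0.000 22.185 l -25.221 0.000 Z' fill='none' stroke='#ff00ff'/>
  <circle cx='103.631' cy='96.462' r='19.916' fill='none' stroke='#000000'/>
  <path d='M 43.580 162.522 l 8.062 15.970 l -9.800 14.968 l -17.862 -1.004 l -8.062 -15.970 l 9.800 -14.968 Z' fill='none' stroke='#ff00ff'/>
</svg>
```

; LightBurn 1.7.01
; GRBL device profile, absolute coords
G21
G90
G00 X98.097 Y45.469
M3 S281
G1 X94.042 Y40.335 F3721
G1 X67.532 Y34.935
G1 X42.460 Y31.889
G1 X42.722 Y33.817
M5
G00 X44.989 Y165.097
M3 S281
G1 X70.210 Y165.097 F3721
G1 X70.210 Y142.912
G1 X44.989 Y142.912
G1 X44.989 Y165.097
M5
G00 X123.547 Y147.280
M3 S871
G1 X117.714 Y161.363 F675
G1 X103.631 Y167.196
G1 X89.548 Y161.363
G1 X83.715 Y147.280
G1 X89.548 Y133.197
G1 X103.631 Y127.364
G1 X117.714 Y133.197
G1 X123.547 Y147.280
M5
G00 X43.580 Y81.220
M3 S281
G1 X51.642 Y65.250 F3721
G1 X41.842 Y50.282
G1 X23.980 Y51.286
G1 X15.918 Y67.256
G1 X25.718 Y82.224
G1 X43.580 Y81.220
M5
G00 X0.000 Y0.000

Since the viewBox matches the mm dimensions, user units are millimetres directly. The only transform is the Y-flip y_m = 243.742 − y_svg.

Shape 1 is a cubic bezier drawn with `<path>`. Its stroke #ff00ff means engrave at S281, F3721. After flipping Y the toolpath is (98.097,45.469) → (94.042,40.335) → (67.532,34.935) → (42.460,31.889) → (42.722,33.817).

Shape 2 is a rectangle drawn with `<path>`. Its stroke #ff00ff means engrave at S281, F3721. After flipping Y the toolpath is (44.989,165.097) → (70.210,165.097) → (70.210,142.912) → (44.989,142.912) → (44.989,165.097), returning to the start.

Shape 3 is a circle drawn with `<circle>`. Its stroke #000000 means cut at S871, F675. After flipping Y the toolpath is (123.547,147.280) → (117.714,161.363) → (103.631,167.196) → (89.548,161.363) → (83.715,147.280) → (89.548,133.197) → (103.631,127.364) → (117.714,133.197) → (123.547,147.280), returning to the start.

Shape 4 is a regular polygon drawn with `<path>`. Its stroke #ff00ff means engrave at S281, F3721. After flipping Y the toolpath is (43.580,81.220) → (51.642,65.250) → (41.842,50.282) → (23.980,51.286) → (15.918,67.256) → (25.718,82.224) → (43.580,81.220), returning to the start.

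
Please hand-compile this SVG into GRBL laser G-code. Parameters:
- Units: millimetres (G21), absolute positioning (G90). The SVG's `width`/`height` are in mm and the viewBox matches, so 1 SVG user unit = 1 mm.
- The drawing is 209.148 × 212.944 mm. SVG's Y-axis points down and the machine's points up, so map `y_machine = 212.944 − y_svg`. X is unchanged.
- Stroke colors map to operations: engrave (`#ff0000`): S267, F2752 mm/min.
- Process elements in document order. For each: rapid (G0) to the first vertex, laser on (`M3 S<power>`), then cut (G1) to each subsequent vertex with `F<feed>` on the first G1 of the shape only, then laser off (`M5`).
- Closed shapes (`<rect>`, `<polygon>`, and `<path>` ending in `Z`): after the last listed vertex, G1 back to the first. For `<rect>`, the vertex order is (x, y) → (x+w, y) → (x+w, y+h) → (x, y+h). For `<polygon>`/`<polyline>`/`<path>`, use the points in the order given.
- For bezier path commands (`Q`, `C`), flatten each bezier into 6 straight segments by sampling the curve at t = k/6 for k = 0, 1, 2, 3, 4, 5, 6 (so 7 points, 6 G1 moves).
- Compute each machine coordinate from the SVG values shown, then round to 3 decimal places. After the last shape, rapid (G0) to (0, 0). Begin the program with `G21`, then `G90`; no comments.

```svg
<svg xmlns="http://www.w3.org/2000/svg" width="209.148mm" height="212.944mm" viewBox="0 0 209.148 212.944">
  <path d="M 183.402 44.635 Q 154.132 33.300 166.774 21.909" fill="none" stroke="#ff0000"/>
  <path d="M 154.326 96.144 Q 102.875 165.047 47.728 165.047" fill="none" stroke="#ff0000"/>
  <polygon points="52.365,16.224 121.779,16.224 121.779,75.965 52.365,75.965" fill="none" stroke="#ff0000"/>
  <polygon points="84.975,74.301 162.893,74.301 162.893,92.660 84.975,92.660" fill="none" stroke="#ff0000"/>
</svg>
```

1 u = 1 mm; y_m = 212.944 − y.

[1] `<path>` quadratic bezier, #ff0000→engrave S267 F2752: (183.402,168.309) → (174.810,172.089) → (168.546,175.872) → (164.610,179.658) → (163.003,183.447) → (163.724,187.240) → (166.774,191.035)

[2] `<path>` quadratic bezier, #ff0000→engrave S267 F2752: (154.326,116.800) → (137.073,95.746) → (119.615,78.521) → (101.951,65.123) → (84.082,55.553) → (66.008,49.811) → (47.728,47.897)

[3] `<polygon>` rectangle, #ff0000→engrave S267 F2752: (52.365,196.720) → (121.779,196.720) → (121.779,136.979) → (52.365,136.979) → (52.365,196.720) (closed)

[4] `<polygon>` rectangle, #ff0000→engrave S267 F2752: (84.975,138.643) → (162.893,138.643) → (162.893,120.284) → (84.975,120.284) → (84.975,138.643) (closed)

G21
G90
G0 X183.402 Y168.309
M3 S267
G1 X174.810 Y172.089 F2752
G1 X168.546 Y175.872
G1 X164.610 Y179.658
G1 X163.003 Y183.447
G1 X163.724 Y187.240
G1 X166.774 Y191.035
M5
G0 X154.326 Y116.800
M3 S267
G1 X137.073 Y95.746 F2752
G1 X119.615 Y78.521
G1 X101.951 Y65.123
G1 X84.082 Y55.553
G1 X66.008 Y49.811
G1 X47.728 Y47.897
M5
G0 X52.365 Y196.720
M3 S267
G1 X121.779 Y196.720 F2752
G1 X121.779 Y136.979
G1 X52.365 Y136.979
G1 X52.365 Y196.720
M5
G0 X84.975 Y138.643
M3 S267
G1 X162.893 Y138.643 F2752
G1 X162.893 Y120.284
G1 X84.975 Y120.284
G1 X84.975 Y138.643
M5
G0 X0.000 Y0.000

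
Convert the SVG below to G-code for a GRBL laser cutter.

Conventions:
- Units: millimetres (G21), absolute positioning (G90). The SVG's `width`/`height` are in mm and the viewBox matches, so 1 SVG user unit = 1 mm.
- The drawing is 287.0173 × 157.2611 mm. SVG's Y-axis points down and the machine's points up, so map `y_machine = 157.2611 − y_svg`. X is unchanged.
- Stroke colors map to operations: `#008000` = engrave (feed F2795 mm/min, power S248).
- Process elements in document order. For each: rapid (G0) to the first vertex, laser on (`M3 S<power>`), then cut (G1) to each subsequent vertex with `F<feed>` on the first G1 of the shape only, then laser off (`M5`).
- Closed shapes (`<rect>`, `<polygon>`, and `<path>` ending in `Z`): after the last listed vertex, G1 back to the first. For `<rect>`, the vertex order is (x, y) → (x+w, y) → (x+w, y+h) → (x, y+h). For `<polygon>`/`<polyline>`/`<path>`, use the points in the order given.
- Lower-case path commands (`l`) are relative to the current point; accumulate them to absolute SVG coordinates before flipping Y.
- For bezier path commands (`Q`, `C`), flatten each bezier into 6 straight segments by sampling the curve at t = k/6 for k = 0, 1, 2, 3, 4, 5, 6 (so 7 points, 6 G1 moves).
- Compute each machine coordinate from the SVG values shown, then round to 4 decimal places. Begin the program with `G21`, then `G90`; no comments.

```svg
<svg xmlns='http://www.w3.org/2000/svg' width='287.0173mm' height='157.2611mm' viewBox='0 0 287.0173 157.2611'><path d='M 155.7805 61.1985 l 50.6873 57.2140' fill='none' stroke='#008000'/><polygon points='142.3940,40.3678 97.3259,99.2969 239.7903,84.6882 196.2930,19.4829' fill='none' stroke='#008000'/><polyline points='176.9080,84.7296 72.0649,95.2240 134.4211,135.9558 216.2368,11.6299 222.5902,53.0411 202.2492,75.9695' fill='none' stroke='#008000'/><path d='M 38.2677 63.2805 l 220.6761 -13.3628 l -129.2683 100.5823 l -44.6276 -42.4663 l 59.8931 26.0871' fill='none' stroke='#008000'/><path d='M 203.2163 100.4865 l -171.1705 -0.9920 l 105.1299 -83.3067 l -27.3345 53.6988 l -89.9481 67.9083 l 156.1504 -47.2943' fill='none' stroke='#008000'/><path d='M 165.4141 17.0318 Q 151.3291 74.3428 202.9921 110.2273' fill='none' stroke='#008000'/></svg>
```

viewBox `0 0 287.0173 157.2611` with mm width/height → 1 unit = 1 mm. Flip: y_m = 157.2611 − y_svg.

**Shape 1** — `<path>` line segment, stroke `#008000` → engrave (S248, F2795). Machine vertices: (155.7805,96.0626) → (206.4678,38.8486). Open path.

**Shape 2** — `<polygon>` closed polygon, stroke `#008000` → engrave (S248, F2795). Machine vertices: (142.3940,116.8933) → (97.3259,57.9642) → (239.7903,72.5729) → (196.2930,137.7782) → (142.3940,116.8933). Closed: final G1 returns to the first vertex.

**Shape 3** — `<polyline>` open polyline, stroke `#008000` → engrave (S248, F2795). Machine vertices: (176.9080,72.5315) → (72.0649,62.0371) → (134.4211,21.3053) → (216.2368,145.6312) → (222.5902,104.2200) → (202.2492,81.2916). Open path.

**Shape 4** — `<path>` open polyline, stroke `#008000` → engrave (S248, F2795). Machine vertices: (38.2677,93.9806) → (258.9438,107.3434) → (129.6755,6.7611) → (85.0479,49.2274) → (144.9410,23.1403). Open path.

**Shape 5** — `<path>` open polyline, stroke `#008000` → engrave (S248, F2795). Machine vertices: (203.2163,56.7746) → (32.0458,57.7666) → (137.1757,141.0733) → (109.8412,87.3745) → (19.8931,19.4662) → (176.0435,66.7605). Open path.

**Shape 6** — `<path>` quadratic bezier, stroke `#008000` → engrave (S248, F2795). Control points (SVG): P0=(165.4141,17.0318), P1=(151.3291,74.3428), P2=(202.9921,110.2273); sampled at t=k/6. Machine vertices: (165.4141,140.2293) → (162.5454,121.7208) → (163.3294,104.4027) → (167.7661,88.2749) → (175.8554,73.3375) → (187.5974,59.5905) → (202.9921,47.0338). Open path.

G21
G90
G0 X155.7805 Y96.0626
M3 S248
G1 X206.4678 Y38.8486 F2795
M5
G0 X142.3940 Y116.8933
M3 S248
G1 X97.3259 Y57.9642 F2795
G1 X239.7903 Y72.5729
G1 X196.2930 Y137.7782
G1 X142.3940 Y116.8933
M5
G0 X176.9080 Y72.5315
M3 S248
G1 X72.0649 Y62.0371 F2795
G1 X134.4211 Y21.3053
G1 X216.2368 Y145.6312
G1 X222.5902 Y104.2200
G1 X202.2492 Y81.2916
M5
G0 X38.2677 Y93.9806
M3 S248
G1 X258.9438 Y107.3434 F2795
G1 X129.6755 Y6.7611
G1 X85.0479 Y49.2274
G1 X144.9410 Y23.1403
M5
G0 X203.2163 Y56.7746
M3 S248
G1 X32.0458 Y57.7666 F2795
G1 X137.1757 Y141.0733
G1 X109.8412 Y87.3745
G1 X19.8931 Y19.4662
G1 X176.0435 Y66.7605
M5
G0 X165.4141 Y140.2293
M3 S248
G1 X162.5454 Y121.7208 F2795
G1 X163.3294 Y104.4027
G1 X167.7661 Y88.2749
G1 X175.8554 Y73.3375
G1 X187.5974 Y59.5905
G1 X202.9921 Y47.0338
M5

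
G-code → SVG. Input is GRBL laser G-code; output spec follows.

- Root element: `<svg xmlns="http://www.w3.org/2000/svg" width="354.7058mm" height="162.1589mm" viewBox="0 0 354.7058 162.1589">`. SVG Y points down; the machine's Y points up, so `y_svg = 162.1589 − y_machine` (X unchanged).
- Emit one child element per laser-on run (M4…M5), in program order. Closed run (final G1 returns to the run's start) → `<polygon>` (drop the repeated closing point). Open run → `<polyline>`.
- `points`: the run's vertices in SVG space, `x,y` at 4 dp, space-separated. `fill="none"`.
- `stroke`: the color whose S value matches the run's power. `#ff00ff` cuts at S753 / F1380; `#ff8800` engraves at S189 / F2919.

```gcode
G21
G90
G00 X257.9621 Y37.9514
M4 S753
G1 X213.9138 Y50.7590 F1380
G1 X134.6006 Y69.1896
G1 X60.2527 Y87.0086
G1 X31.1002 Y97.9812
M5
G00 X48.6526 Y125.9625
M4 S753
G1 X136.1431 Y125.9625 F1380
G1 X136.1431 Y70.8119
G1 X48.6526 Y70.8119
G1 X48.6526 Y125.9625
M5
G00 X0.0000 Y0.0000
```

<svg xmlns="http://www.w3.org/2000/svg" width="354.7058mm" height="162.1589mm" viewBox="0 0 354.7058 162.1589">
  <polyline points="257.9621,124.2075 213.9138,111.3999 134.6006,92.9693 60.2527,75.1503 31.1002,64.1777" fill="none" stroke="#ff00ff"/>
  <polygon points="48.6526,36.1964 136.1431,36.1964 136.1431,91.3470 48.6526,91.3470" fill="none" stroke="#ff00ff"/>
</svg>

Machine Y-up, SVG Y-down with viewBox height 162.1589, so y_svg = 162.1589 − y_machine; X carries over. Every run uses S753, so all elements get stroke `#ff00ff` (cut).

Run 1: The run is open, so emit a `<polyline>` with points (Y-flipped): 257.9621,124.2075 213.9138,111.3999 134.6006,92.9693 60.2527,75.1503 31.1002,64.1777.

Run 2: The run returns to its start, so emit a `<polygon>` with points (Y-flipped): 48.6526,36.1964 136.1431,36.1964 136.1431,91.3470 48.6526,91.3470.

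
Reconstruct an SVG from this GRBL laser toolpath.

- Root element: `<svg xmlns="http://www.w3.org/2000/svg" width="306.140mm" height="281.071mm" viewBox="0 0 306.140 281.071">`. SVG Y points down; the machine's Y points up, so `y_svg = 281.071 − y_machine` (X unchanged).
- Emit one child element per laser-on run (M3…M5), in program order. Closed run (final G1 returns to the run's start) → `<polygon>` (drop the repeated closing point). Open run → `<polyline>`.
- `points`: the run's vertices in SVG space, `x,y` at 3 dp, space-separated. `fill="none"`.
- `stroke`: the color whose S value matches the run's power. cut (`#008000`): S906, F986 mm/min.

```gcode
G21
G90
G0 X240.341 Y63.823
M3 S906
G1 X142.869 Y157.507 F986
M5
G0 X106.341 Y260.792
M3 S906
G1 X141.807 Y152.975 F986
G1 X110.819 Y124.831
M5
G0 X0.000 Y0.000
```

y_svg = 281.071 − y_m. Every run uses S906, so all elements get stroke `#008000` (cut).

[1] open run; points: 240.341,217.248 142.869,123.564

[2] open run; points: 106.341,20.279 141.807,128.096 110.819,156.240

<svg xmlns="http://www.w3.org/2000/svg" width="306.140mm" height="281.071mm" viewBox="0 0 306.140 281.071">
  <polyline points="240.341,217.248 142.869,123.564" fill="none" stroke="#008000"/>
  <polyline points="106.341,20.279 141.807,128.096 110.819,156.240" fill="none" stroke="#008000"/>
</svg>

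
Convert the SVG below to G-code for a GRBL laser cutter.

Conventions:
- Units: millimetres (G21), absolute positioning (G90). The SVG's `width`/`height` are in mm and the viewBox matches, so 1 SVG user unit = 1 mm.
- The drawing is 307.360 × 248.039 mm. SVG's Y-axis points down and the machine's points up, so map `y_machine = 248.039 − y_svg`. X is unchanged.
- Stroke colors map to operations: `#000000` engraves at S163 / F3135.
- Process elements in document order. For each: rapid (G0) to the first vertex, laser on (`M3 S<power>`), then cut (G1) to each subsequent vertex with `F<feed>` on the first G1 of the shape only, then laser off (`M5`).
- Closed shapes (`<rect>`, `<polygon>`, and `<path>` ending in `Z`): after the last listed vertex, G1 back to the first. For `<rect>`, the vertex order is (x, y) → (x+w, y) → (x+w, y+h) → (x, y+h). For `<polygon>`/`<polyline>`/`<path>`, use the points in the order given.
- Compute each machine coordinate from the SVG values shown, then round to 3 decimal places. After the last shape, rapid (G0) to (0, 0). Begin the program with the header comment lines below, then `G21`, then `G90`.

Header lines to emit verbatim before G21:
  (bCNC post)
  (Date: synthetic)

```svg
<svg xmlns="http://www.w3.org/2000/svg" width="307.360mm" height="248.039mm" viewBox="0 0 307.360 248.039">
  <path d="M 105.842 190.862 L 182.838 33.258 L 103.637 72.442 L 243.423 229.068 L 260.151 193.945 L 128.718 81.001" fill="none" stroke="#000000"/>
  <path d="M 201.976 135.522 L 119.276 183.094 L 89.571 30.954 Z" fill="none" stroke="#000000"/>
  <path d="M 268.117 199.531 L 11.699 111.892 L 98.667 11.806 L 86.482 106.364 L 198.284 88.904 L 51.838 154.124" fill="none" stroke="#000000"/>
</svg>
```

Since the viewBox matches the mm dimensions, user units are millimetres directly. The only transform is the Y-flip y_m = 248.039 − y_svg.

Shape 1 is a open polyline drawn with `<path>`. Its stroke #000000 means engrave at S163, F3135. After flipping Y the toolpath is (105.842,57.177) → (182.838,214.781) → (103.637,175.597) → (243.423,18.971) → (260.151,54.094) → (128.718,167.038).

Shape 2 is a closed polygon drawn with `<path>`. Its stroke #000000 means engrave at S163, F3135. After flipping Y the toolpath is (201.976,112.517) → (119.276,64.945) → (89.571,217.085) → (201.976,112.517), returning to the start.

Shape 3 is a open polyline drawn with `<path>`. Its stroke #000000 means engrave at S163, F3135. After flipping Y the toolpath is (268.117,48.508) → (11.699,136.147) → (98.667,236.233) → (86.482,141.675) → (198.284,159.135) → (51.838,93.915).

(bCNC post)
(Date: synthetic)
G21
G90
G0 X105.842 Y57.177
M3 S163
G1 X182.838 Y214.781 F3135
G1 X103.637 Y175.597
G1 X243.423 Y18.971
G1 X260.151 Y54.094
G1 X128.718 Y167.038
M5
G0 X201.976 Y112.517
M3 S163
G1 X119.276 Y64.945 F3135
G1 X89.571 Y217.085
G1 X201.976 Y112.517
M5
G0 X268.117 Y48.508
M3 S163
G1 X11.699 Y136.147 F3135
G1 X98.667 Y236.233
G1 X86.482 Y141.675
G1 X198.284 Y159.135
G1 X51.838 Y93.915
M5
G0 X0.000 Y0.000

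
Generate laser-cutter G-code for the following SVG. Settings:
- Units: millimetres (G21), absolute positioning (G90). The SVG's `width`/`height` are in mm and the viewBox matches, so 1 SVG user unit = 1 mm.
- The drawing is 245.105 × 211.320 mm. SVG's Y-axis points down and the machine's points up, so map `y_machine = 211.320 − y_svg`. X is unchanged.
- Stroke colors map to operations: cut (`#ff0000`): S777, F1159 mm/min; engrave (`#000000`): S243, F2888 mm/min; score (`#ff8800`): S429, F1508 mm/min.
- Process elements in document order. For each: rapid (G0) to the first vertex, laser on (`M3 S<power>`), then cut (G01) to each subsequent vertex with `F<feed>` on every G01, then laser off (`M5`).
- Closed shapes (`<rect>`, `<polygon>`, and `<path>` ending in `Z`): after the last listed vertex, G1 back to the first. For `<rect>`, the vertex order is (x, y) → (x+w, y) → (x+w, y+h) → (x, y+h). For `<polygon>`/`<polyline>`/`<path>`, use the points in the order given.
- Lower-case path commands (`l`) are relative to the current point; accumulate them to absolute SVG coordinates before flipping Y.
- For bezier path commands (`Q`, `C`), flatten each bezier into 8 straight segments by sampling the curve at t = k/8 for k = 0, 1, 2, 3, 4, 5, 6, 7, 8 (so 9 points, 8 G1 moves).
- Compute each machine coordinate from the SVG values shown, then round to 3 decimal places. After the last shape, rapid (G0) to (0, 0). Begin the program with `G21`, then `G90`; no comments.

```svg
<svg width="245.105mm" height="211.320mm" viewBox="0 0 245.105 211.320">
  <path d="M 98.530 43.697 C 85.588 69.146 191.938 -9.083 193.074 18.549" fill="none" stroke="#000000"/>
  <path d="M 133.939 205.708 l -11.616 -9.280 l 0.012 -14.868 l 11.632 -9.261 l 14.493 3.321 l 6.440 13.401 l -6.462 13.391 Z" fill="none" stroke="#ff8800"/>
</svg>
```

G21
G90
G0 X98.530 Y167.623
M3 S243
G01 X98.830 Y162.530 F2888
G01 X107.683 Y164.702 F2888
G01 X122.457 Y171.682 F2888
G01 X140.523 Y181.016 F2888
G01 X159.248 Y190.247 F2888
G01 X176.002 Y196.920 F2888
G01 X188.155 Y198.580 F2888
G01 X193.074 Y192.771 F2888
M5
G0 X133.939 Y5.612
M3 S429
G01 X122.323 Y14.892 F1508
G01 X122.335 Y29.760 F1508
G01 X133.967 Y39.021 F1508
G01 X148.460 Y35.700 F1508
G01 X154.900 Y22.299 F1508
G01 X148.438 Y8.908 F1508
G01 X133.939 Y5.612 F1508
M5
G0 X0.000 Y0.000

1 u = 1 mm; y_m = 211.320 − y.

[1] `<path>` cubic bezier, #000000→engrave S243 F2888: (98.530,167.623) → (98.830,162.530) → (107.683,164.702) → (122.457,171.682) → (140.523,181.016) → (159.248,190.247) → (176.002,196.920) → (188.155,198.580) → (193.074,192.771)

[2] `<path>` regular polygon, #ff8800→score S429 F1508: (133.939,5.612) → (122.323,14.892) → (122.335,29.760) → (133.967,39.021) → (148.460,35.700) → (154.900,22.299) → (148.438,8.908) → (133.939,5.612) (closed)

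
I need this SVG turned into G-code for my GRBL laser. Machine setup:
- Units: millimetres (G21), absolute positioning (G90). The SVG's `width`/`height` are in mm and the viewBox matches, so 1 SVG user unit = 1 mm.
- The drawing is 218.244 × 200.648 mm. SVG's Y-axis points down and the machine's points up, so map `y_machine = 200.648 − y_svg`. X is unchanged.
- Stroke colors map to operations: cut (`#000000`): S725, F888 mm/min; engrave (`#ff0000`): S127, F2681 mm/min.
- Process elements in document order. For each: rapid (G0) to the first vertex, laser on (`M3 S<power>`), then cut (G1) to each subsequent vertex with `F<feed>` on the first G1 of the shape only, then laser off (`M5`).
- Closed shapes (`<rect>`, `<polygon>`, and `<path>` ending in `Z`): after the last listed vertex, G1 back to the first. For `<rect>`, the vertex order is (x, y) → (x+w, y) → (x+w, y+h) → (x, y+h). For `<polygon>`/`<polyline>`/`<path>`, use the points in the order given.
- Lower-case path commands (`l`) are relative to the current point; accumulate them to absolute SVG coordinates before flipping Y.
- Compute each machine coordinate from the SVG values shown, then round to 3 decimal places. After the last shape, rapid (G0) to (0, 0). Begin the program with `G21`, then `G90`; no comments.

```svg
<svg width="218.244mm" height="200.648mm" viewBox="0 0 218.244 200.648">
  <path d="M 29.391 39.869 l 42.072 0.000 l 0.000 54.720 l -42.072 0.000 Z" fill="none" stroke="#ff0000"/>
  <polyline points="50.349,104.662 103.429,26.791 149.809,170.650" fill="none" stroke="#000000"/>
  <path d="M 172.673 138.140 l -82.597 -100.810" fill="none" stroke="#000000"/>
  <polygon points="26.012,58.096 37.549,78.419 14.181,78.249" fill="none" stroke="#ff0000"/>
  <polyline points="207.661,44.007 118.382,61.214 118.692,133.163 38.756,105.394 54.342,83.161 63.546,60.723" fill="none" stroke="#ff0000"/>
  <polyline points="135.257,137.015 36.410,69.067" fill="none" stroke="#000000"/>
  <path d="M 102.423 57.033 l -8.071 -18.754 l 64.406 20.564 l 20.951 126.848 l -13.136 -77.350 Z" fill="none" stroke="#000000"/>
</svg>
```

G21
G90
G0 X29.391 Y160.779
M3 S127
G1 X71.463 Y160.779 F2681
G1 X71.463 Y106.059
G1 X29.391 Y106.059
G1 X29.391 Y160.779
M5
G0 X50.349 Y95.986
M3 S725
G1 X103.429 Y173.857 F888
G1 X149.809 Y29.998
M5
G0 X172.673 Y62.508
M3 S725
G1 X90.076 Y163.318 F888
M5
G0 X26.012 Y142.552
M3 S127
G1 X37.549 Y122.229 F2681
G1 X14.181 Y122.399
G1 X26.012 Y142.552
M5
G0 X207.661 Y156.641
M3 S127
G1 X118.382 Y139.434 F2681
G1 X118.692 Y67.485
G1 X38.756 Y95.254
G1 X54.342 Y117.487
G1 X63.546 Y139.925
M5
G0 X135.257 Y63.633
M3 S725
G1 X36.410 Y131.581 F888
M5
G0 X102.423 Y143.615
M3 S725
G1 X94.352 Y162.369 F888
G1 X158.758 Y141.805
G1 X179.709 Y14.957
G1 X166.573 Y92.307
G1 X102.423 Y143.615
M5
G0 X0.000 Y0.000

1 u = 1 mm; y_m = 200.648 − y.

[1] `<path>` rectangle, #ff0000→engrave S127 F2681: (29.391,160.779) → (71.463,160.779) → (71.463,106.059) → (29.391,106.059) → (29.391,160.779) (closed)

[2] `<polyline>` open polyline, #000000→cut S725 F888: (50.349,95.986) → (103.429,173.857) → (149.809,29.998)

[3] `<path>` line segment, #000000→cut S725 F888: (172.673,62.508) → (90.076,163.318)

[4] `<polygon>` regular polygon, #ff0000→engrave S127 F2681: (26.012,142.552) → (37.549,122.229) → (14.181,122.399) → (26.012,142.552) (closed)

[5] `<polyline>` open polyline, #ff0000→engrave S127 F2681: (207.661,156.641) → (118.382,139.434) → (118.692,67.485) → (38.756,95.254) → (54.342,117.487) → (63.546,139.925)

[6] `<polyline>` line segment, #000000→cut S725 F888: (135.257,63.633) → (36.410,131.581)

[7] `<path>` closed polygon, #000000→cut S725 F888: (102.423,143.615) → (94.352,162.369) → (158.758,141.805) → (179.709,14.957) → (166.573,92.307) → (102.423,143.615) (closed)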